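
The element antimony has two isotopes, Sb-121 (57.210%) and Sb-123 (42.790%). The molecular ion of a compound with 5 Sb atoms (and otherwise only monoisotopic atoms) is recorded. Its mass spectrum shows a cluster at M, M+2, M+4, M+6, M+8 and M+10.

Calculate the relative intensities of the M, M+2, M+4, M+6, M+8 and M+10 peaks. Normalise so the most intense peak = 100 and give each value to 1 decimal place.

The 5 Sb atoms are independent, so intensities follow the terms of (0.57210 + 0.42790)^5.
P(M) = 0.57210^5 = 0.061286
P(M+2) = 5 × 0.57210^4 × 0.42790^1 = 0.229192
P(M+4) = 10 × 0.57210^3 × 0.42790^2 = 0.342847
P(M+6) = 10 × 0.57210^2 × 0.42790^3 = 0.256431
P(M+8) = 5 × 0.57210^1 × 0.42790^4 = 0.095898
P(M+10) = 0.42790^5 = 0.014345
The M+4 peak is largest (0.342847); scaling to 100 gives 17.9 : 66.8 : 100.0 : 74.8 : 28.0 : 4.2.

17.9 : 66.8 : 100.0 : 74.8 : 28.0 : 4.2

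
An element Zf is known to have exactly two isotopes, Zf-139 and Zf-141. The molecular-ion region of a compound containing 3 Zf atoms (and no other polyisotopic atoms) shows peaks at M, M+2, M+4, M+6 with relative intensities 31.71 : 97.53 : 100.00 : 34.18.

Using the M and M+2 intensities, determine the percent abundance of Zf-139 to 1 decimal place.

Write p for the Zf-139 fraction. I(M+2)/I(M) = [C(3,1)·p^2·(1−p)] / p^3 = 3·(1−p)/p = 97.53/31.71 = 3.0757
(1−p)/p = 3.0757/3 = 1.0252  ⇒  p = 1/(1 + 1.0252) = 0.4938
Zf-139: 49.4%, Zf-141: 50.6%.

49.4%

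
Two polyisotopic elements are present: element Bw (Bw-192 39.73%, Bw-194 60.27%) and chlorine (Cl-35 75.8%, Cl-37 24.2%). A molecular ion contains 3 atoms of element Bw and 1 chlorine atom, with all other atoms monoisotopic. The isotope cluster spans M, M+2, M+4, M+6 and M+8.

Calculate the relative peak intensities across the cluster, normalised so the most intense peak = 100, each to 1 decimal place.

Element Bw pattern (n=3): 0.06271273 : 0.28540369 : 0.43295444 : 0.21892914
Chlorine pattern (n=1): 0.7580 : 0.2420
Convolve the two distributions (both contribute in 2-u steps):
  M: 0.06271273×0.7580 = 0.047536
  M+2: 0.06271273×0.2420 + 0.28540369×0.7580 = 0.231512
  M+4: 0.28540369×0.2420 + 0.43295444×0.7580 = 0.397247
  M+6: 0.43295444×0.2420 + 0.21892914×0.7580 = 0.270723
  M+8: 0.21892914×0.2420 = 0.052981
Scale to base peak (0.397247) = 100: 12.0 : 58.3 : 100.0 : 68.1 : 13.3

12.0 : 58.3 : 100.0 : 68.1 : 13.3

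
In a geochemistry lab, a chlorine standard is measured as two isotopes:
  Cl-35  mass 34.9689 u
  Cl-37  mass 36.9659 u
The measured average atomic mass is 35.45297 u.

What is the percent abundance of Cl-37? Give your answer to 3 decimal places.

With x = fraction of Cl-35 (so Cl-37 is 1 − x):
34.9689·x + 36.9659·(1 − x) = 35.45297
(34.9689 − 36.9659)·x = 35.45297 − 36.9659
x = -1.51293 / -1.9970 = 0.75760 → 75.760% Cl-35, 24.240% Cl-37.

24.240%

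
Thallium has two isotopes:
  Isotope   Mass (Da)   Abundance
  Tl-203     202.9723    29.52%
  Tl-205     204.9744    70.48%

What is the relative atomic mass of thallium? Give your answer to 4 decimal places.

204.3834 Da

The abundance-weighted mean is 0.2952 × 202.9723 + 0.7048 × 204.9744
= 59.91742 + 144.46596 = 204.38338 Da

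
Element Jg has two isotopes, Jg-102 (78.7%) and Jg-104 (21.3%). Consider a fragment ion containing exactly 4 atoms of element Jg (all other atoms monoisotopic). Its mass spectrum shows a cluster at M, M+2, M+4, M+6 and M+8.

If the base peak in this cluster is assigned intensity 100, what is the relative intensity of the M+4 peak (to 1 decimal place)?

Term probabilities: M 0.3836, M+2 0.4153, M+4 0.1686, M+6 0.0304, M+8 0.0021. Base peak = M+2.
P(M+2) = C(4,1) × 0.787^3 × 0.213^1 = 4 × 0.4874434 × 0.2130 = 0.415302 (base)
P(M+4) = C(4,2) × 0.787^2 × 0.213^2 = 6 × 0.619369 × 0.045369 = 0.168601
Relative intensity = 0.168601 / 0.415302 × 100 = 40.6

40.6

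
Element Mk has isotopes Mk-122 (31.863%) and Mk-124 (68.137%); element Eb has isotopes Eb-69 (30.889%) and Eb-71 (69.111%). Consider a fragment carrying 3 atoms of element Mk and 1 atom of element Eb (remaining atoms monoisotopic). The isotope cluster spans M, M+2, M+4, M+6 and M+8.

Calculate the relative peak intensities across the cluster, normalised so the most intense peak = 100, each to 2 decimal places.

Element Mk pattern (n=3): 0.03234894 : 0.20752842 : 0.44378634 : 0.3163363
Element Eb pattern (n=1): 0.30889 : 0.69111
Convolve the two distributions (both contribute in 2-u steps):
  M: 0.03234894×0.30889 = 0.009992
  M+2: 0.03234894×0.69111 + 0.20752842×0.30889 = 0.086460
  M+4: 0.20752842×0.69111 + 0.44378634×0.30889 = 0.280506
  M+6: 0.44378634×0.69111 + 0.3163363×0.30889 = 0.404418
  M+8: 0.3163363×0.69111 = 0.218623
Scale to base peak (0.404418) = 100: 2.47 : 21.38 : 69.36 : 100.00 : 54.06

2.47 : 21.38 : 69.36 : 100.00 : 54.06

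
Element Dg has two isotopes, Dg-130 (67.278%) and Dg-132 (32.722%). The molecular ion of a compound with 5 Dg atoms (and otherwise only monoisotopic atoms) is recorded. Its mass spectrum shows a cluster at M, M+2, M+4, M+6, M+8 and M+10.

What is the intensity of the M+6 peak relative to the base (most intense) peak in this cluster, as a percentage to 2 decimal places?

Binomial terms of (0.67278 + 0.32722)^5: M 0.1378, M+2 0.3352, M+4 0.3261, M+6 0.1586, M+8 0.0386, M+10 0.0038 → M+2 is the base peak.
P(M+2) = C(5,1) × 0.67278^4 × 0.32722^1 = 5 × 0.20487657 × 0.32722 = 0.335199 (base)
P(M+6) = C(5,3) × 0.67278^2 × 0.32722^3 = 10 × 0.45263293 × 0.0350364 = 0.158586
Relative intensity = 0.158586 / 0.335199 × 100 = 47.31

47.31%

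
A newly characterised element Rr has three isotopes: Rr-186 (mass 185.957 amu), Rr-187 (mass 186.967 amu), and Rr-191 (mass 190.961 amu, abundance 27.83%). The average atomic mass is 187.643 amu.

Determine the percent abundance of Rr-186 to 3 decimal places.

The remaining 72.17% is split between Rr-186 (fraction x) and Rr-187 (fraction 0.7217 − x).
Substituting: 185.957x + 186.967(0.7217 − x) = 134.4985537
(185.957 − 186.967)x = -0.4355302  ⇒  x = 0.43122, y = 0.29048
Rr-186: 43.122%, Rr-187: 29.048%.

43.122%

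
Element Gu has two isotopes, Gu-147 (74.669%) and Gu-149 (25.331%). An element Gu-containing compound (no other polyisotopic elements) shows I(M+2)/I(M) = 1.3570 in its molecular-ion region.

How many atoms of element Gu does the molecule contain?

4

For n independent Gu atoms, I(M+2)/I(M) = n · (abundance Gu-149) / (abundance Gu-147) = n · 0.25331/0.74669.
n = 1.3570 × 0.74669/0.25331 = 4.00 ≈ 4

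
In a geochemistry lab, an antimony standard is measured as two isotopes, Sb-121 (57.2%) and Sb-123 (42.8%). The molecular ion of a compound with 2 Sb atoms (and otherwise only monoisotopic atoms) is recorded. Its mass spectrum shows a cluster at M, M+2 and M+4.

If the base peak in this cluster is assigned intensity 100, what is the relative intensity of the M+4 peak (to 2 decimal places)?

Term probabilities: M 0.3272, M+2 0.4896, M+4 0.1832. Base peak = M+2.
P(M+2) = C(2,1) × 0.572^1 × 0.428^1 = 2 × 0.5720 × 0.4280 = 0.489632 (base)
P(M+4) = C(2,2) × 0.572^0 × 0.428^2 = 1 × 1.0000 × 0.183184 = 0.183184
Relative intensity = 0.183184 / 0.489632 × 100 = 37.41

37.41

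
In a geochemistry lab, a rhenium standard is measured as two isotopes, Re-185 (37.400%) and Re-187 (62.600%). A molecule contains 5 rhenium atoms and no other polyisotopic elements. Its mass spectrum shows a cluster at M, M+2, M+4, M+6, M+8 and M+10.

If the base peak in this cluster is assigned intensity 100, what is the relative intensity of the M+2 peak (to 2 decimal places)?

17.85

Binomial terms of (0.37400 + 0.62600)^5: M 0.0073, M+2 0.0612, M+4 0.2050, M+6 0.3431, M+8 0.2872, M+10 0.0961 → M+6 is the base peak.
P(M+6) = C(5,3) × 0.37400^2 × 0.62600^3 = 10 × 0.139876 × 0.24531438 = 0.343136 (base)
P(M+2) = C(5,1) × 0.37400^4 × 0.62600^1 = 5 × 0.0195653 × 0.6260 = 0.061239
Relative intensity = 0.061239 / 0.343136 × 100 = 17.85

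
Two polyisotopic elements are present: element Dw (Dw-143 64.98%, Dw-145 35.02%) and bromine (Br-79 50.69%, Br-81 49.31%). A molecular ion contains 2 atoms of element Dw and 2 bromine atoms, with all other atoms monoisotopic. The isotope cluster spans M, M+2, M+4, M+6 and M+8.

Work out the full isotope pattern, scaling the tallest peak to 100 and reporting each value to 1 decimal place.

Element Dw pattern (n=2): 0.42224004 : 0.45511992 : 0.12264004
Bromine pattern (n=2): 0.25694761 : 0.49990478 : 0.24314761
Convolve the two distributions (both contribute in 2-u steps):
  M: 0.42224004×0.25694761 = 0.108494
  M+2: 0.42224004×0.49990478 + 0.45511992×0.25694761 = 0.328022
  M+4: 0.42224004×0.24314761 + 0.45511992×0.49990478 + 0.12264004×0.25694761 = 0.361695
  M+6: 0.45511992×0.24314761 + 0.12264004×0.49990478 = 0.171970
  M+8: 0.12264004×0.24314761 = 0.029820
Scale to base peak (0.361695) = 100: 30.0 : 90.7 : 100.0 : 47.5 : 8.2

30.0 : 90.7 : 100.0 : 47.5 : 8.2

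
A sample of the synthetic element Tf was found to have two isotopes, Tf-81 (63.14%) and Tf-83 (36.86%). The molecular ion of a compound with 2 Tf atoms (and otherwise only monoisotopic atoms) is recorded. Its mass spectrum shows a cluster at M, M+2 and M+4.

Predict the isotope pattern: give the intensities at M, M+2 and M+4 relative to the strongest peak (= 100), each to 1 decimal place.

85.6 : 100.0 : 29.2

The 2 Tf atoms are independent, so intensities follow the terms of (0.6314 + 0.3686)^2.
P(M) = 0.6314^2 = 0.398666
P(M+2) = 2 × 0.6314^1 × 0.3686^1 = 0.465468
P(M+4) = 0.3686^2 = 0.135866
The M+2 peak is largest (0.465468); scaling to 100 gives 85.6 : 100.0 : 29.2.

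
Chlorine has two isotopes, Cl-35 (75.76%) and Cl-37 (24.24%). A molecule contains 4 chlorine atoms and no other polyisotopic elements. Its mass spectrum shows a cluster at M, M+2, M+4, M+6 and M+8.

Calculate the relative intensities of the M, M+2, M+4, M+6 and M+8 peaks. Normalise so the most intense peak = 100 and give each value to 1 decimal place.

Each Cl atom is independently Cl-35 (p = 0.7576) or Cl-37 (q = 0.2424); the cluster is the binomial expansion (p + q)^4.
P(M) = 0.7576^4 = 0.329428
P(M+2) = 4 × 0.7576^3 × 0.2424^1 = 0.421612
P(M+4) = 6 × 0.7576^2 × 0.2424^2 = 0.202347
P(M+6) = 4 × 0.7576^1 × 0.2424^3 = 0.043162
P(M+8) = 0.2424^4 = 0.003452
The M+2 peak is largest (0.421612); scaling to 100 gives 78.1 : 100.0 : 48.0 : 10.2 : 0.8.

78.1 : 100.0 : 48.0 : 10.2 : 0.8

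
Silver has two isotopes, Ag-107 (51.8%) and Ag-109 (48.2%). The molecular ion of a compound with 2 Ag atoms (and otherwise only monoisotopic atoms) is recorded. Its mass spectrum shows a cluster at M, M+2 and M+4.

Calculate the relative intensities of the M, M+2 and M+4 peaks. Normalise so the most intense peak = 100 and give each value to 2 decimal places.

Each Ag atom is independently Ag-107 (p = 0.518) or Ag-109 (q = 0.482); the cluster is the binomial expansion (p + q)^2.
P(M) = 0.518^2 = 0.268324
P(M+2) = 2 × 0.518^1 × 0.482^1 = 0.499352
P(M+4) = 0.482^2 = 0.232324
The M+2 peak is largest (0.499352); scaling to 100 gives 53.73 : 100.00 : 46.53.

53.73 : 100.00 : 46.53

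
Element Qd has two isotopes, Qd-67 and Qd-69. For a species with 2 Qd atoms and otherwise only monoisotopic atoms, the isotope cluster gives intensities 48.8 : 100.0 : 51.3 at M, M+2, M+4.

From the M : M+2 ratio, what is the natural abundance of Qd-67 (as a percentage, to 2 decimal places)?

49.39%

Let p = fractional abundance of Qd-67. I(M+2)/I(M) = [C(2,1)·p^1·(1−p)] / p^2 = 2·(1−p)/p = 100.0/48.8 = 2.0492
(1−p)/p = 2.0492/2 = 1.0246  ⇒  p = 1/(1 + 1.0246) = 0.4939
Qd-67: 49.39%, Qd-69: 50.61%.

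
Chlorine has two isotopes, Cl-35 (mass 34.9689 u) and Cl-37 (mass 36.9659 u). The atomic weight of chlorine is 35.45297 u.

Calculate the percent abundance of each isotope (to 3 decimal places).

Cl-35: 75.760%, Cl-37: 24.240%

With x = fraction of Cl-35 (so Cl-37 is 1 − x):
34.9689·x + 36.9659·(1 − x) = 35.45297
(34.9689 − 36.9659)·x = 35.45297 − 36.9659
x = -1.51293 / -1.9970 = 0.75760 → 75.760% Cl-35, 24.240% Cl-37.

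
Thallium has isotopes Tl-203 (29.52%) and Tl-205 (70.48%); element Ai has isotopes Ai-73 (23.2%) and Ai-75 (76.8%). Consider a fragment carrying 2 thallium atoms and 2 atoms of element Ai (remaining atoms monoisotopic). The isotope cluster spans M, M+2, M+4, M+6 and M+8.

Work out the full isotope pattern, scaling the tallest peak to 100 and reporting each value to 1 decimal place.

1.1 : 12.7 : 53.6 : 100.0 : 69.4

Thallium pattern (n=2): 0.08714304 : 0.41611392 : 0.49674304
Element Ai pattern (n=2): 0.053824 : 0.356352 : 0.589824
Convolve the two distributions (both contribute in 2-u steps):
  M: 0.08714304×0.053824 = 0.004690
  M+2: 0.08714304×0.356352 + 0.41611392×0.053824 = 0.053451
  M+4: 0.08714304×0.589824 + 0.41611392×0.356352 + 0.49674304×0.053824 = 0.226419
  M+6: 0.41611392×0.589824 + 0.49674304×0.356352 = 0.422449
  M+8: 0.49674304×0.589824 = 0.292991
Scale to base peak (0.422449) = 100: 1.1 : 12.7 : 53.6 : 100.0 : 69.4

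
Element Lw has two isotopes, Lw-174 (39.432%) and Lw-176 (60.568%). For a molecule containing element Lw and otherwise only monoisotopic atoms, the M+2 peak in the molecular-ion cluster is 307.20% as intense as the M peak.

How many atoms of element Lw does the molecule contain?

With n Lw atoms, P(M+2)/P(M) = C(n,1)·p^(n−1)q / p^n = n·q/p = n · 0.60568/0.39432.
n = 3.0720 × 0.39432/0.60568 = 2.00 ≈ 2

2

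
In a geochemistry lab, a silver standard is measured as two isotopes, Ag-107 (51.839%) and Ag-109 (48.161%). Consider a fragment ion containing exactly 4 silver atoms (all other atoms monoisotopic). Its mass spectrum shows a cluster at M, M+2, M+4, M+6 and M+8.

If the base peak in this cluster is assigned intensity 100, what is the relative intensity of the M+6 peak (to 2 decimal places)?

61.94

Term probabilities: M 0.0722, M+2 0.2684, M+4 0.3740, M+6 0.2316, M+8 0.0538. Base peak = M+4.
P(M+4) = C(4,2) × 0.51839^2 × 0.48161^2 = 6 × 0.26872819 × 0.23194819 = 0.373986 (base)
P(M+6) = C(4,3) × 0.51839^1 × 0.48161^3 = 4 × 0.51839 × 0.11170857 = 0.231634
Relative intensity = 0.231634 / 0.373986 × 100 = 61.94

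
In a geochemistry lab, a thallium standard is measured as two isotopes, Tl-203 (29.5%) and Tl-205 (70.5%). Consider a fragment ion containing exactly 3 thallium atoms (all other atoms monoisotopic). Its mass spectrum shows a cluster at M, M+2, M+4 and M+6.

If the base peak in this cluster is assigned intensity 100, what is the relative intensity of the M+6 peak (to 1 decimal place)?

Binomial terms of (0.295 + 0.705)^3: M 0.0257, M+2 0.1841, M+4 0.4399, M+6 0.3504 → M+4 is the base peak.
P(M+4) = C(3,2) × 0.295^1 × 0.705^2 = 3 × 0.2950 × 0.497025 = 0.439867 (base)
P(M+6) = C(3,3) × 0.295^0 × 0.705^3 = 1 × 1.0000 × 0.35040263 = 0.350403
Relative intensity = 0.350403 / 0.439867 × 100 = 79.7

79.7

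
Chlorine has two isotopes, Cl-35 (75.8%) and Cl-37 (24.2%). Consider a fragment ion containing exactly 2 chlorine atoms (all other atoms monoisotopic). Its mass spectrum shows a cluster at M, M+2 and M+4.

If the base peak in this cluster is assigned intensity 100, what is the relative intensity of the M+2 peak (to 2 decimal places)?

63.85

Term probabilities: M 0.5746, M+2 0.3669, M+4 0.0586. Base peak = M.
P(M) = C(2,0) × 0.758^2 × 0.242^0 = 1 × 0.574564 × 1.0000 = 0.574564 (base)
P(M+2) = C(2,1) × 0.758^1 × 0.242^1 = 2 × 0.7580 × 0.2420 = 0.366872
Relative intensity = 0.366872 / 0.574564 × 100 = 63.85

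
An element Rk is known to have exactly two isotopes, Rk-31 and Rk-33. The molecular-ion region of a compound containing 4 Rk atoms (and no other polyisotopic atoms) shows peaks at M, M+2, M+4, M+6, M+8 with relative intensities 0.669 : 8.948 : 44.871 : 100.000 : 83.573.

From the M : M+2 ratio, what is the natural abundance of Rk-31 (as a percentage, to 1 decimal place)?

23.0%

If p is the fraction of Rk that is Rk-31, then I(M+2)/I(M) = [C(4,1)·p^3·(1−p)] / p^4 = 4·(1−p)/p = 8.948/0.669 = 13.3752
(1−p)/p = 13.3752/4 = 3.3438  ⇒  p = 1/(1 + 3.3438) = 0.2302
Rk-31: 23.0%, Rk-33: 77.0%.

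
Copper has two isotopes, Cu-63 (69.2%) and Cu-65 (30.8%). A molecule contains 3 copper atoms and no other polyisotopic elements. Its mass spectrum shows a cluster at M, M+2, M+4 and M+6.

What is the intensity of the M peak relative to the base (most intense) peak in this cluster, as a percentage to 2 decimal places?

Term probabilities: M 0.3314, M+2 0.4425, M+4 0.1969, M+6 0.0292. Base peak = M+2.
P(M+2) = C(3,1) × 0.692^2 × 0.308^1 = 3 × 0.478864 × 0.3080 = 0.442470 (base)
P(M) = C(3,0) × 0.692^3 × 0.308^0 = 1 × 0.33137389 × 1.0000 = 0.331374
Relative intensity = 0.331374 / 0.442470 × 100 = 74.89

74.89%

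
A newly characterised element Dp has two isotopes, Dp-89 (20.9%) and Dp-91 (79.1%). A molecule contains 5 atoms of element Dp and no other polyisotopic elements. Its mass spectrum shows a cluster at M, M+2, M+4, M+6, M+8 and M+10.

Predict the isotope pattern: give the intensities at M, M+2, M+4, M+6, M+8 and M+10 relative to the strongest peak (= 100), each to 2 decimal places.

0.10 : 1.84 : 13.96 : 52.84 : 100.00 : 75.69

Each Dp atom is independently Dp-89 (p = 0.209) or Dp-91 (q = 0.791); the cluster is the binomial expansion (p + q)^5.
P(M) = 0.209^5 = 0.000399
P(M+2) = 5 × 0.209^4 × 0.791^1 = 0.007546
P(M+4) = 10 × 0.209^3 × 0.791^2 = 0.057120
P(M+6) = 10 × 0.209^2 × 0.791^3 = 0.216183
P(M+8) = 5 × 0.209^1 × 0.791^4 = 0.409093
P(M+10) = 0.791^5 = 0.309658
The M+8 peak is largest (0.409093); scaling to 100 gives 0.10 : 1.84 : 13.96 : 52.84 : 100.00 : 75.69.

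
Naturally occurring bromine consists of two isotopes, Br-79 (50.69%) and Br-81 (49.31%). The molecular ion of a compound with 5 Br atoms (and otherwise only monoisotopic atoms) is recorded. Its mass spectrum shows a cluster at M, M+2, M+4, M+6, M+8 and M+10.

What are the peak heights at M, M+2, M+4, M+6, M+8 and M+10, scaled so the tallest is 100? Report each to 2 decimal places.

The 5 Br atoms are independent, so intensities follow the terms of (0.5069 + 0.4931)^5.
P(M) = 0.5069^5 = 0.033467
P(M+2) = 5 × 0.5069^4 × 0.4931^1 = 0.162777
P(M+4) = 10 × 0.5069^3 × 0.4931^2 = 0.316692
P(M+6) = 10 × 0.5069^2 × 0.4931^3 = 0.308070
P(M+8) = 5 × 0.5069^1 × 0.4931^4 = 0.149842
P(M+10) = 0.4931^5 = 0.029152
The M+4 peak is largest (0.316692); scaling to 100 gives 10.57 : 51.40 : 100.00 : 97.28 : 47.31 : 9.21.

10.57 : 51.40 : 100.00 : 97.28 : 47.31 : 9.21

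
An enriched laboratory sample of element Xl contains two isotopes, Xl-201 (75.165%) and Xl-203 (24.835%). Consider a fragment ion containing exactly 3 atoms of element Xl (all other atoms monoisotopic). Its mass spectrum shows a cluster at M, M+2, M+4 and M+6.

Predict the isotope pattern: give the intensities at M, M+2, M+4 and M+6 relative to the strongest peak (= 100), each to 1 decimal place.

Expanding (0.75165 + 0.24835)^3:
P(M) = 0.75165^3 = 0.424666
P(M+2) = 3 × 0.75165^2 × 0.24835^1 = 0.420937
P(M+4) = 3 × 0.75165^1 × 0.24835^2 = 0.139080
P(M+6) = 0.24835^3 = 0.015318
The M peak is largest (0.424666); scaling to 100 gives 100.0 : 99.1 : 32.8 : 3.6.

100.0 : 99.1 : 32.8 : 3.6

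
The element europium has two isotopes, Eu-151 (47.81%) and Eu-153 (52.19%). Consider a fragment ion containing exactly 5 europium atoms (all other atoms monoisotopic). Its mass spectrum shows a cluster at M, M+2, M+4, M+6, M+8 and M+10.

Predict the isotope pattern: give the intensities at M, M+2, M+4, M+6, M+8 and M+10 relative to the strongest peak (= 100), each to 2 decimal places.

Expanding (0.4781 + 0.5219)^5:
P(M) = 0.4781^5 = 0.024980
P(M+2) = 5 × 0.4781^4 × 0.5219^1 = 0.136343
P(M+4) = 10 × 0.4781^3 × 0.5219^2 = 0.297667
P(M+6) = 10 × 0.4781^2 × 0.5219^3 = 0.324937
P(M+8) = 5 × 0.4781^1 × 0.5219^4 = 0.177353
P(M+10) = 0.5219^5 = 0.038720
The M+6 peak is largest (0.324937); scaling to 100 gives 7.69 : 41.96 : 91.61 : 100.00 : 54.58 : 11.92.

7.69 : 41.96 : 91.61 : 100.00 : 54.58 : 11.92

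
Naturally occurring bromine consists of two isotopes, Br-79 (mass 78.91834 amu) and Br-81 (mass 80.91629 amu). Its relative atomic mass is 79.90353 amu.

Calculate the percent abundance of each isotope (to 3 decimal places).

Br-79: 50.690%, Br-81: 49.310%

Writing the weighted mean with unknown fraction x of Br-79:
78.91834·x + 80.91629·(1 − x) = 79.90353
(78.91834 − 80.91629)·x = 79.90353 − 80.91629
x = -1.01276 / -1.99795 = 0.50690 → 50.690% Br-79, 49.310% Br-81.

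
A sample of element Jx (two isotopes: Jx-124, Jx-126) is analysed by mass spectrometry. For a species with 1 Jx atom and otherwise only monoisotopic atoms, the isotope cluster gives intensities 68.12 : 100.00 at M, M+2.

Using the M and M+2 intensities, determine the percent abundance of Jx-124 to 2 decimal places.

40.52%

If p is the fraction of Jx that is Jx-124, then I(M+2)/I(M) = [C(1,1)·p^0·(1−p)] / p^1 = 1·(1−p)/p = 100.00/68.12 = 1.4680
(1−p)/p = 1.4680/1 = 1.4680  ⇒  p = 1/(1 + 1.4680) = 0.4052
Jx-124: 40.52%, Jx-126: 59.48%.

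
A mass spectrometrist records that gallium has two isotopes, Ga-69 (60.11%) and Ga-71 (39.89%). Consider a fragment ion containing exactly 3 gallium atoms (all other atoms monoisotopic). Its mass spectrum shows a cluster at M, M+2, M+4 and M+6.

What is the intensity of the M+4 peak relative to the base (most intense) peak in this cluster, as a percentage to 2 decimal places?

Binomial terms of (0.6011 + 0.3989)^3: M 0.2172, M+2 0.4324, M+4 0.2869, M+6 0.0635 → M+2 is the base peak.
P(M+2) = C(3,1) × 0.6011^2 × 0.3989^1 = 3 × 0.36132121 × 0.3989 = 0.432393 (base)
P(M+4) = C(3,2) × 0.6011^1 × 0.3989^2 = 3 × 0.6011 × 0.15912121 = 0.286943
Relative intensity = 0.286943 / 0.432393 × 100 = 66.36

66.36%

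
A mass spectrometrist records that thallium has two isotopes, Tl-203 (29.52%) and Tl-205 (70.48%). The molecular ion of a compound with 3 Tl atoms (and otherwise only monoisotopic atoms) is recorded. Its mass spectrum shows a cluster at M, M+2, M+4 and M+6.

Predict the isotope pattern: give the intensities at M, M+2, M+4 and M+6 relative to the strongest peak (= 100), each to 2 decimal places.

5.85 : 41.88 : 100.00 : 79.58

Expanding (0.2952 + 0.7048)^3:
P(M) = 0.2952^3 = 0.025725
P(M+2) = 3 × 0.2952^2 × 0.7048^1 = 0.184255
P(M+4) = 3 × 0.2952^1 × 0.7048^2 = 0.439916
P(M+6) = 0.7048^3 = 0.350104
The M+4 peak is largest (0.439916); scaling to 100 gives 5.85 : 41.88 : 100.00 : 79.58.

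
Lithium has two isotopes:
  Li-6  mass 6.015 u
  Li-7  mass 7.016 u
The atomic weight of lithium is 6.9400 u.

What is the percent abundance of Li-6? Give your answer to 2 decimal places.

With x = fraction of Li-6 (so Li-7 is 1 − x):
6.015·x + 7.016·(1 − x) = 6.9400
(6.015 − 7.016)·x = 6.9400 − 7.016
x = -0.0760 / -1.001 = 0.07592 → 7.59% Li-6, 92.41% Li-7.

7.59%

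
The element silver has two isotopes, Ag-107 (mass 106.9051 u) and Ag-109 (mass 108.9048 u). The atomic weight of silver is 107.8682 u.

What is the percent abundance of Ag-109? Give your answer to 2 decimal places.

Let x be the fractional abundance of Ag-107; then Ag-109 has abundance 1 − x.
106.9051·x + 108.9048·(1 − x) = 107.8682
(106.9051 − 108.9048)·x = 107.8682 − 108.9048
x = -1.0366 / -1.9997 = 0.51838 → 51.84% Ag-107, 48.16% Ag-109.

48.16%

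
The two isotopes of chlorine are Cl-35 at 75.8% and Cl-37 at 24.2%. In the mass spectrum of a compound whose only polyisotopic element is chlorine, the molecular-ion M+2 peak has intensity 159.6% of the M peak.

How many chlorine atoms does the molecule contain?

5

For n independent Cl atoms, I(M+2)/I(M) = n · (abundance Cl-37) / (abundance Cl-35) = n · 0.242/0.758.
n = 1.596 × 0.758/0.242 = 5.00 ≈ 5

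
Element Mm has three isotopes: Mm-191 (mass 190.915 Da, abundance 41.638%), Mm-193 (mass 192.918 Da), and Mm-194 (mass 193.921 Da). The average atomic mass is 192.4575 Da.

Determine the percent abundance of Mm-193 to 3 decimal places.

21.123%

The remaining 58.362% is split between Mm-193 (fraction x) and Mm-194 (fraction 0.58362 − x).
Substituting: 192.918x + 193.921(0.58362 − x) = 112.9643123
(192.918 − 193.921)x = -0.21186172  ⇒  x = 0.21123, y = 0.37239
Mm-193: 21.123%, Mm-194: 37.239%.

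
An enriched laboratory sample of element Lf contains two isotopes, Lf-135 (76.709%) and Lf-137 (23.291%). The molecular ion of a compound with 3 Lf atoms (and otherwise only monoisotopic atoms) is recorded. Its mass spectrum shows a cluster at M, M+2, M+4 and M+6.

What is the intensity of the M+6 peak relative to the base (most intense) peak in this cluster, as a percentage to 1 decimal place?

(0.76709 + 0.23291)^3 gives M 0.4514, M+2 0.4112, M+4 0.1248, M+6 0.0126; the largest is M.
P(M) = C(3,0) × 0.76709^3 × 0.23291^0 = 1 × 0.45137652 × 1.0000 = 0.451377 (base)
P(M+6) = C(3,3) × 0.76709^0 × 0.23291^3 = 1 × 1.0000 × 0.01263468 = 0.012635
Relative intensity = 0.012635 / 0.451377 × 100 = 2.8

2.8%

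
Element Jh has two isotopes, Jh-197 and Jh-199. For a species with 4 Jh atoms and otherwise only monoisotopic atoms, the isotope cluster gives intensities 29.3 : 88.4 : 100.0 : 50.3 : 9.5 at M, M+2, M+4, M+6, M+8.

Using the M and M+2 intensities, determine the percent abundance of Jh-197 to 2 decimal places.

If p is the fraction of Jh that is Jh-197, then I(M+2)/I(M) = [C(4,1)·p^3·(1−p)] / p^4 = 4·(1−p)/p = 88.4/29.3 = 3.0171
(1−p)/p = 3.0171/4 = 0.7543  ⇒  p = 1/(1 + 0.7543) = 0.5700
Jh-197: 57.00%, Jh-199: 43.00%.

57.00%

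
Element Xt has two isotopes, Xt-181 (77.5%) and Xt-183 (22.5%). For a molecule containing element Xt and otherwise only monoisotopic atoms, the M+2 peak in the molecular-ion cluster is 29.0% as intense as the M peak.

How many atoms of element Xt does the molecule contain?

1

The M+2/M ratio from n Xt atoms is n · q/p = n · 0.225/0.775.
n = 0.290 × 0.775/0.225 = 1.00 ≈ 1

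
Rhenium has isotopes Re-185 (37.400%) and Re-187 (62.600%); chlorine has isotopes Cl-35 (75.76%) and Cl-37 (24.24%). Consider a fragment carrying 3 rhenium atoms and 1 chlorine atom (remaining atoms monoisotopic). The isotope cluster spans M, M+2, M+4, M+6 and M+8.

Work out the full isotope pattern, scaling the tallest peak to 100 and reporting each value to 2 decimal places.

Rhenium pattern (n=3): 0.05231362 : 0.26268713 : 0.43968487 : 0.24531438
Chlorine pattern (n=1): 0.7576 : 0.2424
Convolve the two distributions (both contribute in 2-u steps):
  M: 0.05231362×0.7576 = 0.039633
  M+2: 0.05231362×0.2424 + 0.26268713×0.7576 = 0.211693
  M+4: 0.26268713×0.2424 + 0.43968487×0.7576 = 0.396781
  M+6: 0.43968487×0.2424 + 0.24531438×0.7576 = 0.292430
  M+8: 0.24531438×0.2424 = 0.059464
Scale to base peak (0.396781) = 100: 9.99 : 53.35 : 100.00 : 73.70 : 14.99

9.99 : 53.35 : 100.00 : 73.70 : 14.99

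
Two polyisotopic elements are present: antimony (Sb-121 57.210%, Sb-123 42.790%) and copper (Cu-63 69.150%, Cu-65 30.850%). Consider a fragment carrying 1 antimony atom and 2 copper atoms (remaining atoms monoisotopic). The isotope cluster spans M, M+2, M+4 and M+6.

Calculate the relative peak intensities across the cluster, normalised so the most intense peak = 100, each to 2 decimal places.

60.97 : 100.00 : 52.82 : 9.08

Antimony pattern (n=1): 0.5721 : 0.4279
Copper pattern (n=2): 0.47817225 : 0.4266555 : 0.09517225
Convolve the two distributions (both contribute in 2-u steps):
  M: 0.5721×0.47817225 = 0.273562
  M+2: 0.5721×0.4266555 + 0.4279×0.47817225 = 0.448700
  M+4: 0.5721×0.09517225 + 0.4279×0.4266555 = 0.237014
  M+6: 0.4279×0.09517225 = 0.040724
Scale to base peak (0.448700) = 100: 60.97 : 100.00 : 52.82 : 9.08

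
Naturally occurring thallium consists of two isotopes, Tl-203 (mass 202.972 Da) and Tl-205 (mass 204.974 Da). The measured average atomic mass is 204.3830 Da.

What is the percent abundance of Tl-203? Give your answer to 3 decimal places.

With x = fraction of Tl-203 (so Tl-205 is 1 − x):
202.972·x + 204.974·(1 − x) = 204.3830
(202.972 − 204.974)·x = 204.3830 − 204.974
x = -0.5910 / -2.002 = 0.29520 → 29.520% Tl-203, 70.480% Tl-205.

29.520%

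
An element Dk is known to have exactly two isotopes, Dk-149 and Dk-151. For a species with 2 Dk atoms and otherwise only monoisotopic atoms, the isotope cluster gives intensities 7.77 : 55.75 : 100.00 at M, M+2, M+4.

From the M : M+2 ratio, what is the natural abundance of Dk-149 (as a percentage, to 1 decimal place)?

21.8%

Write p for the Dk-149 fraction. I(M+2)/I(M) = [C(2,1)·p^1·(1−p)] / p^2 = 2·(1−p)/p = 55.75/7.77 = 7.1750
(1−p)/p = 7.1750/2 = 3.5875  ⇒  p = 1/(1 + 3.5875) = 0.2180
Dk-149: 21.8%, Dk-151: 78.2%.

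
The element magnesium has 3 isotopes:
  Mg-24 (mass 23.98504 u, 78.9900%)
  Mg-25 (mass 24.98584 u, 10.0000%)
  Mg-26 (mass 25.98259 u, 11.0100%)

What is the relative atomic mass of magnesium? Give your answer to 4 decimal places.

Ar = Σ fᵢ·mᵢ = 0.789900 × 23.98504 + 0.100000 × 24.98584 + 0.110100 × 25.98259
= 18.945783 + 2.498584 + 2.860683 = 24.305050 u

24.3051 u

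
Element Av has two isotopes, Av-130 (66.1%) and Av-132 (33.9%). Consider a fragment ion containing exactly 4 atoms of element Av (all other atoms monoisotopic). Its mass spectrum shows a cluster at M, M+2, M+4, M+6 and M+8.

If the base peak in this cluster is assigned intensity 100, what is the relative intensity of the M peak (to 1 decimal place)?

Term probabilities: M 0.1909, M+2 0.3916, M+4 0.3013, M+6 0.1030, M+8 0.0132. Base peak = M+2.
P(M+2) = C(4,1) × 0.661^3 × 0.339^1 = 4 × 0.28880478 × 0.3390 = 0.391619 (base)
P(M) = C(4,0) × 0.661^4 × 0.339^0 = 1 × 0.19089996 × 1.0000 = 0.190900
Relative intensity = 0.190900 / 0.391619 × 100 = 48.7

48.7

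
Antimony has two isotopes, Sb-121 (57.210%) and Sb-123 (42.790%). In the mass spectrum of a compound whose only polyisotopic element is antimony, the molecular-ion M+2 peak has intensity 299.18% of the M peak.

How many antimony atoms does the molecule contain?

4

The M+2/M ratio from n Sb atoms is n · q/p = n · 0.42790/0.57210.
n = 2.9918 × 0.57210/0.42790 = 4.00 ≈ 4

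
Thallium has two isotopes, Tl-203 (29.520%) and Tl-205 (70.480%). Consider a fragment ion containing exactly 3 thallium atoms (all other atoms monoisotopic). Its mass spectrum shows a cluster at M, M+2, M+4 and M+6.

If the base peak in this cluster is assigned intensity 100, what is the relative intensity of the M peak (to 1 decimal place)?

5.8

(0.29520 + 0.70480)^3 gives M 0.0257, M+2 0.1843, M+4 0.4399, M+6 0.3501; the largest is M+4.
P(M+4) = C(3,2) × 0.29520^1 × 0.70480^2 = 3 × 0.2952 × 0.49674304 = 0.439916 (base)
P(M) = C(3,0) × 0.29520^3 × 0.70480^0 = 1 × 0.02572463 × 1.0000 = 0.025725
Relative intensity = 0.025725 / 0.439916 × 100 = 5.8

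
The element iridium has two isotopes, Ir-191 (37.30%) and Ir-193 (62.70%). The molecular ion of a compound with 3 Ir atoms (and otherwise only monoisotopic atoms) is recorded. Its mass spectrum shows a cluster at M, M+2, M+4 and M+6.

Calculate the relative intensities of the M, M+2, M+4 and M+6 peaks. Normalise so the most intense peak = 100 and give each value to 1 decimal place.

11.8 : 59.5 : 100.0 : 56.0

Expanding (0.3730 + 0.6270)^3:
P(M) = 0.3730^3 = 0.051895
P(M+2) = 3 × 0.3730^2 × 0.6270^1 = 0.261702
P(M+4) = 3 × 0.3730^1 × 0.6270^2 = 0.439911
P(M+6) = 0.6270^3 = 0.246492
The M+4 peak is largest (0.439911); scaling to 100 gives 11.8 : 59.5 : 100.0 : 56.0.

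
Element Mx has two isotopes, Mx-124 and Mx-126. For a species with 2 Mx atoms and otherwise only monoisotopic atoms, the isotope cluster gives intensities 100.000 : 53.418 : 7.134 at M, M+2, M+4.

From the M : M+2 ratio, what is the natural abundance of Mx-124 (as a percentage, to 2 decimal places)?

78.92%

Write p for the Mx-124 fraction. I(M+2)/I(M) = [C(2,1)·p^1·(1−p)] / p^2 = 2·(1−p)/p = 53.418/100.000 = 0.5342
(1−p)/p = 0.5342/2 = 0.2671  ⇒  p = 1/(1 + 0.2671) = 0.7892
Mx-124: 78.92%, Mx-126: 21.08%.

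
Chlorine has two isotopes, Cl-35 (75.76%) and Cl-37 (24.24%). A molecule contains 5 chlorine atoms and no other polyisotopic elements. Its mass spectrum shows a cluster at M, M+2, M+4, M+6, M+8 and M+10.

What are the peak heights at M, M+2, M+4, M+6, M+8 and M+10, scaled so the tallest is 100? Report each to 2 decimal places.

62.51 : 100.00 : 63.99 : 20.47 : 3.28 : 0.21

The 5 Cl atoms are independent, so intensities follow the terms of (0.7576 + 0.2424)^5.
P(M) = 0.7576^5 = 0.249574
P(M+2) = 5 × 0.7576^4 × 0.2424^1 = 0.399266
P(M+4) = 10 × 0.7576^3 × 0.2424^2 = 0.255497
P(M+6) = 10 × 0.7576^2 × 0.2424^3 = 0.081748
P(M+8) = 5 × 0.7576^1 × 0.2424^4 = 0.013078
P(M+10) = 0.2424^5 = 0.000837
The M+2 peak is largest (0.399266); scaling to 100 gives 62.51 : 100.00 : 63.99 : 20.47 : 3.28 : 0.21.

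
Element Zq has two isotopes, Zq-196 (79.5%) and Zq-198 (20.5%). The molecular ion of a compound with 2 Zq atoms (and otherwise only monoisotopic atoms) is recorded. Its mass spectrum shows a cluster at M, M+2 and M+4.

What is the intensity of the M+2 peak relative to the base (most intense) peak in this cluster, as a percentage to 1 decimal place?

51.6%

(0.795 + 0.205)^2 gives M 0.6320, M+2 0.3259, M+4 0.0420; the largest is M.
P(M) = C(2,0) × 0.795^2 × 0.205^0 = 1 × 0.632025 × 1.0000 = 0.632025 (base)
P(M+2) = C(2,1) × 0.795^1 × 0.205^1 = 2 × 0.7950 × 0.2050 = 0.325950
Relative intensity = 0.325950 / 0.632025 × 100 = 51.6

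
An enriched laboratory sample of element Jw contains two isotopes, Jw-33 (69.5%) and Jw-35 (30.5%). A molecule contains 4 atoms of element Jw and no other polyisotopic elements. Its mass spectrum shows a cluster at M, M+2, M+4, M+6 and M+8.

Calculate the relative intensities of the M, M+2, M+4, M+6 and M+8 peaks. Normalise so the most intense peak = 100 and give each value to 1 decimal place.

57.0 : 100.0 : 65.8 : 19.3 : 2.1

The 4 Jw atoms are independent, so intensities follow the terms of (0.695 + 0.305)^4.
P(M) = 0.695^4 = 0.233313
P(M+2) = 4 × 0.695^3 × 0.305^1 = 0.409557
P(M+4) = 6 × 0.695^2 × 0.305^2 = 0.269600
P(M+6) = 4 × 0.695^1 × 0.305^3 = 0.078876
P(M+8) = 0.305^4 = 0.008654
The M+2 peak is largest (0.409557); scaling to 100 gives 57.0 : 100.0 : 65.8 : 19.3 : 2.1.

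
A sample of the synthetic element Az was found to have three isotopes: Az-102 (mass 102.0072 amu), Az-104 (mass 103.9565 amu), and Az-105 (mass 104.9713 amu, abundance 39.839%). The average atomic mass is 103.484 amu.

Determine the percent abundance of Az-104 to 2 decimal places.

15.18%

Let x and y be the fractions of Az-102 and Az-104. Then x + y = 1 − 0.39839 = 0.60161 and 102.0072x + 103.9565y = 103.484 − 0.39839×104.9713 = 61.664483793.
Substituting: 102.0072x + 103.9565(0.60161 − x) = 61.664483793
(102.0072 − 103.9565)x = -0.876786172  ⇒  x = 0.44980, y = 0.15181
Az-102: 44.98%, Az-104: 15.18%.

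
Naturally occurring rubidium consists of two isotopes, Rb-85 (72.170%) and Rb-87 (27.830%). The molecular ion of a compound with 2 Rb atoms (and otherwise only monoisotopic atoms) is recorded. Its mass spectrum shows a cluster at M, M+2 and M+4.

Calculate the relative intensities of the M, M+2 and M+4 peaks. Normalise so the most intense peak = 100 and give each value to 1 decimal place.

100.0 : 77.1 : 14.9

The 2 Rb atoms are independent, so intensities follow the terms of (0.72170 + 0.27830)^2.
P(M) = 0.72170^2 = 0.520851
P(M+2) = 2 × 0.72170^1 × 0.27830^1 = 0.401698
P(M+4) = 0.27830^2 = 0.077451
The M peak is largest (0.520851); scaling to 100 gives 100.0 : 77.1 : 14.9.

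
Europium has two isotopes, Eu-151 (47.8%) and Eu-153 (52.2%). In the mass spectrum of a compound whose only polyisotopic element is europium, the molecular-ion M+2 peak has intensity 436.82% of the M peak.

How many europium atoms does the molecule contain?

With n Eu atoms, P(M+2)/P(M) = C(n,1)·p^(n−1)q / p^n = n·q/p = n · 0.522/0.478.
n = 4.3682 × 0.478/0.522 = 4.00 ≈ 4

4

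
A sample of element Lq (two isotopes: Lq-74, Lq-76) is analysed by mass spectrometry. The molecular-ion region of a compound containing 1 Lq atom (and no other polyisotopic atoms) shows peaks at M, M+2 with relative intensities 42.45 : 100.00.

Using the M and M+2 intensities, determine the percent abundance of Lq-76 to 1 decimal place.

Write p for the Lq-74 fraction. I(M+2)/I(M) = [C(1,1)·p^0·(1−p)] / p^1 = 1·(1−p)/p = 100.00/42.45 = 2.3557
(1−p)/p = 2.3557/1 = 2.3557  ⇒  p = 1/(1 + 2.3557) = 0.2980
Lq-74: 29.8%, Lq-76: 70.2%.

70.2%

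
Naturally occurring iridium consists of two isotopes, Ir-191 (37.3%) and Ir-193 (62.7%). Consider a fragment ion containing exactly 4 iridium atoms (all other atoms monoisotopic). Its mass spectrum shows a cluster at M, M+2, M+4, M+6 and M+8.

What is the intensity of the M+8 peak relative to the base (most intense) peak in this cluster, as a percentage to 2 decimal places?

42.02%

Binomial terms of (0.373 + 0.627)^4: M 0.0194, M+2 0.1302, M+4 0.3282, M+6 0.3678, M+8 0.1546 → M+6 is the base peak.
P(M+6) = C(4,3) × 0.373^1 × 0.627^3 = 4 × 0.3730 × 0.24649188 = 0.367766 (base)
P(M+8) = C(4,4) × 0.373^0 × 0.627^4 = 1 × 1.0000 × 0.15455041 = 0.154550
Relative intensity = 0.154550 / 0.367766 × 100 = 42.02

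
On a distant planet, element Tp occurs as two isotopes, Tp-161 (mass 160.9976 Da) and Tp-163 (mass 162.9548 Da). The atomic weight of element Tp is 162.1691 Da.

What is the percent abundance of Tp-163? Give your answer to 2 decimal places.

59.86%

Let x be the fractional abundance of Tp-161; then Tp-163 has abundance 1 − x.
160.9976·x + 162.9548·(1 − x) = 162.1691
(160.9976 − 162.9548)·x = 162.1691 − 162.9548
x = -0.7857 / -1.9572 = 0.40144 → 40.14% Tp-161, 59.86% Tp-163.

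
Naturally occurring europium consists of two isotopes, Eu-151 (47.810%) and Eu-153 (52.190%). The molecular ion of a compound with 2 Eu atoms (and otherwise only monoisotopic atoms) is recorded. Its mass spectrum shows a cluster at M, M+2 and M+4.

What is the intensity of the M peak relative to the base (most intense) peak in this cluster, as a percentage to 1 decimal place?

45.8%

(0.47810 + 0.52190)^2 gives M 0.2286, M+2 0.4990, M+4 0.2724; the largest is M+2.
P(M+2) = C(2,1) × 0.47810^1 × 0.52190^1 = 2 × 0.4781 × 0.5219 = 0.499041 (base)
P(M) = C(2,0) × 0.47810^2 × 0.52190^0 = 1 × 0.22857961 × 1.0000 = 0.228580
Relative intensity = 0.228580 / 0.499041 × 100 = 45.8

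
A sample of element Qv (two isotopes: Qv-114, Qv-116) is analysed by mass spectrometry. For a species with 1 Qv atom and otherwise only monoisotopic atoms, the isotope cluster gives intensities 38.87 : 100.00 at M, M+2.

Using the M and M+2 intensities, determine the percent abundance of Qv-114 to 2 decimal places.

27.99%

Let p = fractional abundance of Qv-114. I(M+2)/I(M) = [C(1,1)·p^0·(1−p)] / p^1 = 1·(1−p)/p = 100.00/38.87 = 2.5727
(1−p)/p = 2.5727/1 = 2.5727  ⇒  p = 1/(1 + 2.5727) = 0.2799
Qv-114: 27.99%, Qv-116: 72.01%.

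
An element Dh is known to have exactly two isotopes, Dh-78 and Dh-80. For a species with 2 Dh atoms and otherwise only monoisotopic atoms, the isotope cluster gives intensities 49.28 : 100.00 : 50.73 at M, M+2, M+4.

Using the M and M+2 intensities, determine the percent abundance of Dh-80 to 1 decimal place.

50.4%

If p is the fraction of Dh that is Dh-78, then I(M+2)/I(M) = [C(2,1)·p^1·(1−p)] / p^2 = 2·(1−p)/p = 100.00/49.28 = 2.0292
(1−p)/p = 2.0292/2 = 1.0146  ⇒  p = 1/(1 + 1.0146) = 0.4964
Dh-78: 49.6%, Dh-80: 50.4%.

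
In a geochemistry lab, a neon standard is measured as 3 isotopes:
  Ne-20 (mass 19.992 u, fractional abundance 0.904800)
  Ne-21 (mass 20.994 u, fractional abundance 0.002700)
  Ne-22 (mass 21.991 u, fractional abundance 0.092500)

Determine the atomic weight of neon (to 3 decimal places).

The abundance-weighted mean is 0.904800 × 19.992 + 0.002700 × 20.994 + 0.092500 × 21.991
= 18.0888 + 0.0567 + 2.0342 = 20.1797 u

20.180 u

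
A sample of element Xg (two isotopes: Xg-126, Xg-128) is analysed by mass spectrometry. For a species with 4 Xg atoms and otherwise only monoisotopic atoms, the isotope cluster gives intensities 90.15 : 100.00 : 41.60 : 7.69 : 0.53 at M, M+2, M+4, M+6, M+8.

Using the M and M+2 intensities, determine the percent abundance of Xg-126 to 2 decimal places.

78.29%

If p is the fraction of Xg that is Xg-126, then I(M+2)/I(M) = [C(4,1)·p^3·(1−p)] / p^4 = 4·(1−p)/p = 100.00/90.15 = 1.1093
(1−p)/p = 1.1093/4 = 0.2773  ⇒  p = 1/(1 + 0.2773) = 0.7829
Xg-126: 78.29%, Xg-128: 21.71%.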